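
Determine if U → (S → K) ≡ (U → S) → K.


Expression 1: U → (S → K)
Expression 2: (U → S) → K
Truth table (U S K | Expr1 Expr2):
  T T T |   T     T
  T T F |   F     F
  T F T |   T     T
  T F F |   T     T
  F T T |   T     T
  F T F |   T     F   ← differ
  F F T |   T     T
  F F F |   T     F   ← differ
Counterexample: U=F, S=T, K=F gives Expr1 = T but Expr2 = F, so the expressions are NOT logically equivalent.

No


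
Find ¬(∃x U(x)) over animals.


Original: ∃x U(x)
Rule: ¬∀→∃, ¬∃→∀, negate predicate.
Negation: ∀x ¬U(x)

∀x ¬U(x)


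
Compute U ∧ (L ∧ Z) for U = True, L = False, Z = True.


U = True, L = False, Z = True
Step 1: L ∧ Z = False AND True = False
Step 2: U ∧ False = True AND False = False
AND is true only when ALL operands are true.

False


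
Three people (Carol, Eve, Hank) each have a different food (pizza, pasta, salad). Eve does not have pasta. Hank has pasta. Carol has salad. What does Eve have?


From clues:
  Hank → pasta
  Carol → salad
By elimination, Eve gets the remaining.

pizza


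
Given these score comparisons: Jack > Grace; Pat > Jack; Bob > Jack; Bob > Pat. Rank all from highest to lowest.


Constraints: Jack > Grace; Pat > Jack; Bob > Jack; Bob > Pat
Method: at each step, the next-highest is the one remaining person who never appears on the smaller side of a constraint between remaining people.
  Step 1: remaining {Jack, Bob, Pat, Grace}; on the smaller side: {Jack, Pat, Grace} → Bob is next (Bob > Jack; Bob > Pat).
  Step 2: remaining {Jack, Pat, Grace}; on the smaller side: {Jack, Grace} → Pat is next (Pat > Jack).
  Step 3: remaining {Jack, Grace}; on the smaller side: {Grace} → Jack is next (Jack > Grace).
  Step 4: only Grace remains → lowest.
Final ranking (highest to lowest):

Bob > Pat > Jack > Grace


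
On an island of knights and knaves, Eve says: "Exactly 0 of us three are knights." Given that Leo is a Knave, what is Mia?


Eve claims exactly 0 knights among Eve, Leo, Mia.
Given: Leo is a Knave.

Case 1: Eve is a Knight (tells truth)
  Then exactly 0 of the three are knights.
  Counting Eve, Leo: 1 knight(s) so far. Need -1 more → impossible.
Case 2: Eve is a Knave (lies)
  Then the count is NOT 0.
  If Mia = Knave, count = 0 = 0 → claim would be true, contradicts lie.
  If Mia = Knight, count = 1 ≠ 0 → lie confirmed ✓

Mia is a Knight.

Knight


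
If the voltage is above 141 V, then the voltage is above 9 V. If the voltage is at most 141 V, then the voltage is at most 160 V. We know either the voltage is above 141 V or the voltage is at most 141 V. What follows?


Constructive dilemma: (P → Q) ∧ (R → S), P ∨ R ⊢ Q ∨ S
Premise 1: the voltage is above 141 V → the voltage is above 9 V
Premise 2: the voltage is at most 141 V → the voltage is at most 160 V
Premise 3: the voltage is above 141 V ∨ the voltage is at most 141 V
Case 1: Assuming the voltage is above 141 V, then by Premise 1, the voltage is above 9 V.
Case 2: Assuming the voltage is at most 141 V, then by Premise 2, the voltage is at most 160 V.
Since one of the voltage is above 141 V or the voltage is at most 141 V must hold, we get the voltage is above 9 V or the voltage is at most 160 V.

The voltage is above 9 V or the voltage is at most 160 V.


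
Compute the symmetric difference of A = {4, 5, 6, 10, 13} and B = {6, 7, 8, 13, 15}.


A = {4, 5, 6, 10, 13}
B = {6, 7, 8, 13, 15}
Operation: symmetric difference
In A only: [4, 5, 10], in B only: [7, 8, 15]

{4, 5, 7, 8, 10, 15}


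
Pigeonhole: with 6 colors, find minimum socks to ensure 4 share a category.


Pigeonhole: to guarantee k in one of n categories, need (k-1)×n + 1.
k = 4, n = 6
Minimum = (4-1) × 6 + 1 = 3 × 6 + 1

19


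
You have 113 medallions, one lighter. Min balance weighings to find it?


Each weighing has 3 outcomes (left heavy / balance / right heavy), so k weighings distinguish at most 3^k cases; splitting into three near-equal groups achieves this.
Need 3^k ≥ 113: 3^4 = 81 < 113 ≤ 3^5 = 243
k = ⌈log₃(113)⌉ = 5

5


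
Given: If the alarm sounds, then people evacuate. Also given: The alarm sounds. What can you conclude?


Modus ponens: P → Q, P ⊢ Q
P: the alarm sounds
Q: people evacuate
We have P → Q and P is true.
By modus ponens, Q must be true.

People evacuate


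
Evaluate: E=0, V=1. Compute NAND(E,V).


E AND V = 0
NOT(0) = 1

1


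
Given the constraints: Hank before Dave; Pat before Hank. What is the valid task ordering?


Constraints: Hank before Dave; Pat before Hank
Method: repeatedly schedule the remaining task that has no remaining task required before it.
  Step 1: remaining {Pat, Dave, Hank}; every task except Pat still has a predecessor pending → schedule Pat.
  Step 2: remaining {Dave, Hank}; every task except Hank still has a predecessor pending → schedule Hank.
  Step 3: only Dave remains → schedule Dave.
Resulting order:

Pat → Hank → Dave


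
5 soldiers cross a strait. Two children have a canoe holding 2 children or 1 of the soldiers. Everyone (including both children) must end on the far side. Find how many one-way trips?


Per crossing of one of the soldiers: children→, one←, one of the soldiers→, one← = 4 trips
5 × 4 = 20, + 1 final children→ = 21
Minimum trips = 21

21


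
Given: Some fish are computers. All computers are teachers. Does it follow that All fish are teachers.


Premise 1: Some fish are computers.
Premise 2: All computers are teachers.
Conclusion: All fish are teachers.
Fallacy: illicit minor. The minor term (fish) is distributed in the conclusion ('All fish ...') but undistributed in its premise ('Some fish are computers' doesn't cover all fish).
Only 'Some fish are teachers' follows, not 'All'.

Invalid


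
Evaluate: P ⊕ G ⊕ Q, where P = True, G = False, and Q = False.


P = True, G = False, Q = False
Step 1: P ⊕ G = True XOR False = True
Step 2: True ⊕ Q = True XOR False = True
XOR is true when an odd number of operands are true.

True


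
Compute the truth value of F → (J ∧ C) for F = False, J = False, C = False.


F = False, J = False, C = False
Step 1: J ∧ C = False AND False = False
Step 2: F → (False): false only when F=True and consequent=False.
Result: True

True


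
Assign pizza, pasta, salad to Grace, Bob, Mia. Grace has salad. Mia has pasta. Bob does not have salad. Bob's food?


From clues:
  Mia → pasta
  Grace → salad
By elimination, Bob gets the remaining.

pizza


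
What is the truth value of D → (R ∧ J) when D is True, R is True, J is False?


D = True, R = True, J = False
Step 1: R ∧ J = True AND False = False
Step 2: D → (False): false only when D=True and consequent=False.
Result: False

False


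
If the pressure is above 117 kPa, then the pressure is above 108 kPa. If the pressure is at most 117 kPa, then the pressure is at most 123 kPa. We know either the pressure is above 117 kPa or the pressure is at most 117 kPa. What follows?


Constructive dilemma: (P → Q) ∧ (R → S), P ∨ R ⊢ Q ∨ S
Premise 1: the pressure is above 117 kPa → the pressure is above 108 kPa
Premise 2: the pressure is at most 117 kPa → the pressure is at most 123 kPa
Premise 3: the pressure is above 117 kPa ∨ the pressure is at most 117 kPa
Case 1: Assuming the pressure is above 117 kPa, then by Premise 1, the pressure is above 108 kPa.
Case 2: Assuming the pressure is at most 117 kPa, then by Premise 2, the pressure is at most 123 kPa.
Since one of the pressure is above 117 kPa or the pressure is at most 117 kPa must hold, we get the pressure is above 108 kPa or the pressure is at most 123 kPa.

The pressure is above 108 kPa or the pressure is at most 123 kPa.


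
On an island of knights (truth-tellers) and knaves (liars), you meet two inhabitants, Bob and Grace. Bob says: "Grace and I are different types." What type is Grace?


Bob says: "Grace and I are different types."
Case 1: Bob is a Knight (truth-teller)
  Statement is true → they ARE different → Grace is a Knave
Case 2: Bob is a Knave (liar)
  Statement is false → they are NOT different → Grace is a Knave
In both cases, Grace is a Knave.

Knave


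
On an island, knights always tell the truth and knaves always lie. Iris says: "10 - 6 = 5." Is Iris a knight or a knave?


Statement: "10 - 6 = 5."
Actual: 10 - 6 = 4
Claimed: 5
Statement is FALSE → Iris lies → Knave

Knave


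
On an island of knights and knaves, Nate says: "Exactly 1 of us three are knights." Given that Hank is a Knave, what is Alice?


Nate claims exactly 1 knights among Nate, Hank, Alice.
Given: Hank is a Knave.

Case 1: Nate is a Knight (tells truth)
  Then exactly 1 of the three are knights.
  Counting Nate, Hank: 1 knight(s) so far. Need 0 more → Alice = Knave.
Case 2: Nate is a Knave (lies)
  Then the count is NOT 1.
  If Alice = Knight, count = 1 = 1 → claim would be true, contradicts lie.
  If Alice = Knave, count = 0 ≠ 1 → lie confirmed ✓

Alice is a Knave.

Knave


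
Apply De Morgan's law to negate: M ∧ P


De Morgan's law: ¬(P ∧ Q) ≡ ¬P ∨ ¬Q
¬(M ∧ P) = ¬M ∨ ¬P

¬M ∨ ¬P


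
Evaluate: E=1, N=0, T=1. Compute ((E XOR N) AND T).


E XOR N = 1^0 = 1
1 AND 1 = 1

1


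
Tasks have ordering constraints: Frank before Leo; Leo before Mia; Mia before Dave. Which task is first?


Constraints: Frank before Leo; Leo before Mia; Mia before Dave
The first task can have nothing scheduled before it, so it must never appear on the right of a 'before'.
Tasks appearing after some 'before': Leo, Mia, Dave.
The only task not in that list is Frank → it is first.

Frank


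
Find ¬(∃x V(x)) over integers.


Original: ∃x V(x)
Rule: ¬∀→∃, ¬∃→∀, negate predicate.
Negation: ∀x ¬V(x)

∀x ¬V(x)


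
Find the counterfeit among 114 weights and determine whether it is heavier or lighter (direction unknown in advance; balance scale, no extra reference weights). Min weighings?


Let n = 114. 228 possibilities (n weights × lighter/heavier); each weighing has 3 outcomes.
Bound for k weighings: say the first weighing puts j weights on each pan. If it tips, the 2j weighed weights remain suspects (each with a known direction) and k-1 weighings give 3^(k-1) outcomes; 3^(k-1) is odd, so 2j ≤ 3^(k-1) - 1. If it balances, the n - 2j unweighed weights remain with direction unknown: 2(n - 2j) ≤ 3^(k-1) - 1 by the same parity argument. Adding, n ≤ (3^(k-1) - 1) + (3^(k-1) - 1)/2 = (3^k - 3)/2, and the classical three-group strategy achieves this (3 weights in 2 weighings, 12 in 3, 39 in 4, 120 in 5).
So we need the smallest k with (3^k - 3)/2 ≥ 114.
k = 4: (3^4 - 3)/2 = 39 < 114 ✗
k = 5: (3^5 - 3)/2 = 120 ≥ 114 ✓

5


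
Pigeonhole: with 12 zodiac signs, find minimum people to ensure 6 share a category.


Pigeonhole: to guarantee k in one of n categories, need (k-1)×n + 1.
k = 6, n = 12
Minimum = (6-1) × 12 + 1 = 5 × 12 + 1

61


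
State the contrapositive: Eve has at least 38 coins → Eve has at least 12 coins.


Original: If Eve has at least 38 coins, then Eve has at least 12 coins
Contrapositive: If ¬Q, then ¬P
Negate Q: not (Eve has at least 12 coins)
Negate P: not (Eve has at least 38 coins)

If not (Eve has at least 12 coins), then not (Eve has at least 38 coins).


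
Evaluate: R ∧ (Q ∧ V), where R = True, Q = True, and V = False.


R = True, Q = True, V = False
Step 1: Q ∧ V = True AND False = False
Step 2: R ∧ False = True AND False = False
AND is true only when ALL operands are true.

False


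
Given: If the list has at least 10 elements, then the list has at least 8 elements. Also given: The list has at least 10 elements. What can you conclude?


Modus ponens: P → Q, P ⊢ Q
P: the list has at least 10 elements
Q: the list has at least 8 elements
We have P → Q and P is true.
By modus ponens, Q must be true.

The list has at least 8 elements


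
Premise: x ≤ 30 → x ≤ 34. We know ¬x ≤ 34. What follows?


Modus tollens: P → Q, ¬Q ⊢ ¬P
P: x ≤ 30
Q: x ≤ 34
We have P → Q and Q is false.
By modus tollens, P must be false.

It is not the case that x ≤ 30


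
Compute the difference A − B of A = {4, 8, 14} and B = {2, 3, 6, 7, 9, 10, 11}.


A = {4, 8, 14}
B = {2, 3, 6, 7, 9, 10, 11}
Operation: difference A − B
In A but not B: 4, 8, 14

{4, 8, 14}


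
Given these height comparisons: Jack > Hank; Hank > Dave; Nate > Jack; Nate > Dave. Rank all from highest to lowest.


Constraints: Jack > Hank; Hank > Dave; Nate > Jack; Nate > Dave
Method: at each step, the next-highest is the one remaining person who never appears on the smaller side of a constraint between remaining people.
  Step 1: remaining {Jack, Hank, Nate, Dave}; on the smaller side: {Jack, Hank, Dave} → Nate is next (Nate > Jack; Nate > Dave).
  Step 2: remaining {Jack, Hank, Dave}; on the smaller side: {Hank, Dave} → Jack is next (Jack > Hank).
  Step 3: remaining {Hank, Dave}; on the smaller side: {Dave} → Hank is next (Hank > Dave).
  Step 4: only Dave remains → lowest.
Final ranking (highest to lowest):

Nate > Jack > Hank > Dave


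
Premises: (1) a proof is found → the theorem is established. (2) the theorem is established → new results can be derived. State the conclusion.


Hypothetical syllogism: P → Q, Q → R ⊢ P → R
Premise 1: a proof is found → the theorem is established
Premise 2: the theorem is established → new results can be derived
Chain the implications: the middle term (the theorem is established) links the two.
Conclusion: If a proof is found, then new results can be derived.

If a proof is found, then new results can be derived.


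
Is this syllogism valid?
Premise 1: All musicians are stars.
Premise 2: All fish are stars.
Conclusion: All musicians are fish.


Premise 1: All musicians are stars.
Premise 2: All fish are stars.
Conclusion: All musicians are fish.
Fallacy: undistributed middle. stars is predicate in both.
Counterexample: musicians and fish could be disjoint subsets of stars.

Invalid


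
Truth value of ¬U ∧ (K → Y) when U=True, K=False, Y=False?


U = True, K = False, Y = False
Expression: ¬U ∧ (K → Y)
Step 1: ¬U = NOT True = False
Step 2: K → Y = False → False (false only if K=True, Y=False) = True
Step 3: (False) ∧ (True) = False AND True = False

False


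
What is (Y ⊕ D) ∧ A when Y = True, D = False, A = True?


Y = True, D = False, A = True
Step 1: Y ⊕ D = True XOR False = True
Step 2: True ∧ A = True AND True = True
XOR true when exactly one of Y,D is true; then AND with A.

True


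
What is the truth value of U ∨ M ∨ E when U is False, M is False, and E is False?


U = False, M = False, E = False
Step 1: U ∨ M = False OR False = False
Step 2: False ∨ E = False OR False = False
OR is true when at least one operand is true.

False


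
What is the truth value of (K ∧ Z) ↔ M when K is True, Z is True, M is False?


K = True, Z = True, M = False
Step 1: K ∧ Z = True AND True = True
Step 2: (True) ↔ M: true when both sides have same truth value.
Result: True ↔ False = False

False


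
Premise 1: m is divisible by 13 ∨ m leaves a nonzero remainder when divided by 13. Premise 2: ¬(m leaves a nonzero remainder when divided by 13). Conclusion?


Disjunctive syllogism: P ∨ Q, ¬P ⊢ Q
Disjunction: m is divisible by 13 ∨ m leaves a nonzero remainder when divided by 13
We know it is not the case that m leaves a nonzero remainder when divided by 13.
By disjunctive syllogism, the other disjunct must be true.

m is divisible by 13


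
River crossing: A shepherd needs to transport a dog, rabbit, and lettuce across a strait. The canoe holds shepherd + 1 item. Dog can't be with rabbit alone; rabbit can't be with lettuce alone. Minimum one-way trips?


1. shepherd+rabbit → 2. shepherd ← 3. shepherd+dog → 4. shepherd+rabbit ← 5. shepherd+lettuce → 6. shepherd ← 7. shepherd+rabbit →
Minimum trips = 7

7


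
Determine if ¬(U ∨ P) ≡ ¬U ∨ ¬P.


Expression 1: ¬(U ∨ P)
Expression 2: ¬U ∨ ¬P
Truth table (U P | Expr1 Expr2):
  T T |   F     F
  T F |   F     T   ← differ
  F T |   F     T   ← differ
  F F |   T     T
Counterexample: U=T, P=F gives Expr1 = F but Expr2 = T, so the expressions are NOT logically equivalent.

No


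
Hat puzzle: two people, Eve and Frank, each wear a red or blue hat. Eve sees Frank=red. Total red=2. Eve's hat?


Total red = 2, Frank = red
Red accounted for: 1
Remaining for Eve: 1
Eve's hat is red.

red


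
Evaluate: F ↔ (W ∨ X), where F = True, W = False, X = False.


F = True, W = False, X = False
Step 1: W ∨ X = False OR False = False
Step 2: F ↔ (False): true when both sides have same truth value.
Result: True ↔ False = False

False


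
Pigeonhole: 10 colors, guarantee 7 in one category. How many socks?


Pigeonhole: to guarantee k in one of n categories, need (k-1)×n + 1.
k = 7, n = 10
Minimum = (7-1) × 10 + 1 = 6 × 10 + 1

61


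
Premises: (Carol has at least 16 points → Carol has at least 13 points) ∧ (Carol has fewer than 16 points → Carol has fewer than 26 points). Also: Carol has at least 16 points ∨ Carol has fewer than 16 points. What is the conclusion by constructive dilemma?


Constructive dilemma: (P → Q) ∧ (R → S), P ∨ R ⊢ Q ∨ S
Premise 1: Carol has at least 16 points → Carol has at least 13 points
Premise 2: Carol has fewer than 16 points → Carol has fewer than 26 points
Premise 3: Carol has at least 16 points ∨ Carol has fewer than 16 points
Case 1: Assuming Carol has at least 16 points, then by Premise 1, Carol has at least 13 points.
Case 2: Assuming Carol has fewer than 16 points, then by Premise 2, Carol has fewer than 26 points.
Since one of Carol has at least 16 points or Carol has fewer than 16 points must hold, we get Carol has at least 13 points or Carol has fewer than 26 points.

Carol has at least 13 points or Carol has fewer than 26 points.


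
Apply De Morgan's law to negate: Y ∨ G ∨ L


De Morgan's law: ¬(P ∨ Q ∨ R) ≡ ¬P ∧ ¬Q ∧ ¬R
¬(Y ∨ G ∨ L) = ¬Y ∧ ¬G ∧ ¬L

¬Y ∧ ¬G ∧ ¬L


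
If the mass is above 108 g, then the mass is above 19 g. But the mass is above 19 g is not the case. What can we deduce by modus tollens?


Modus tollens: P → Q, ¬Q ⊢ ¬P
P: the mass is above 108 g
Q: the mass is above 19 g
We have P → Q and Q is false.
By modus tollens, P must be false.

It is not the case that the mass is above 108 g


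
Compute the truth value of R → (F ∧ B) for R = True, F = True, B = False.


R = True, F = True, B = False
Step 1: F ∧ B = True AND False = False
Step 2: R → (False): false only when R=True and consequent=False.
Result: False

False


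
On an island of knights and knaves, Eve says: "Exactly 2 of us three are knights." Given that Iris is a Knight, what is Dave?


Eve claims exactly 2 knights among Eve, Iris, Dave.
Given: Iris is a Knight.

Case 1: Eve is a Knight (tells truth)
  Then exactly 2 of the three are knights.
  Counting Eve, Iris: 2 knight(s) so far. Need 0 more → Dave = Knave.
Case 2: Eve is a Knave (lies)
  Then the count is NOT 2.
  If Dave = Knight, count = 2 = 2 → claim would be true, contradicts lie.
  If Dave = Knave, count = 1 ≠ 2 → lie confirmed ✓

Dave is a Knave.

Knave


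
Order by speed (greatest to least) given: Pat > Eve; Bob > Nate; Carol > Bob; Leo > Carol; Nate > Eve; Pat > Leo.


Constraints: Pat > Eve; Bob > Nate; Carol > Bob; Leo > Carol; Nate > Eve; Pat > Leo
Method: at each step, the next-highest is the one remaining person who never appears on the smaller side of a constraint between remaining people.
  Step 1: remaining {Eve, Carol, Pat, Leo, Bob, Nate}; on the smaller side: {Eve, Carol, Leo, Bob, Nate} → Pat is next (Pat > Eve; Pat > Leo).
  Step 2: remaining {Eve, Carol, Leo, Bob, Nate}; on the smaller side: {Eve, Carol, Bob, Nate} → Leo is next (Leo > Carol).
  Step 3: remaining {Eve, Carol, Bob, Nate}; on the smaller side: {Eve, Bob, Nate} → Carol is next (Carol > Bob).
  Step 4: remaining {Eve, Bob, Nate}; on the smaller side: {Eve, Nate} → Bob is next (Bob > Nate).
  Step 5: remaining {Eve, Nate}; on the smaller side: {Eve} → Nate is next (Nate > Eve).
  Step 6: only Eve remains → lowest.
Final ranking (highest to lowest):

Pat > Leo > Carol > Bob > Nate > Eve


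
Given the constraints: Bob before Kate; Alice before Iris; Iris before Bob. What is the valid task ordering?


Constraints: Bob before Kate; Alice before Iris; Iris before Bob
Method: repeatedly schedule the remaining task that has no remaining task required before it.
  Step 1: remaining {Iris, Kate, Bob, Alice}; every task except Alice still has a predecessor pending → schedule Alice.
  Step 2: remaining {Iris, Kate, Bob}; every task except Iris still has a predecessor pending → schedule Iris.
  Step 3: remaining {Kate, Bob}; every task except Bob still has a predecessor pending → schedule Bob.
  Step 4: only Kate remains → schedule Kate.
Resulting order:

Alice → Iris → Bob → Kate


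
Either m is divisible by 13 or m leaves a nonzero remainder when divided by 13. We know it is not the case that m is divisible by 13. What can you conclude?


Disjunctive syllogism: P ∨ Q, ¬P ⊢ Q
Disjunction: m is divisible by 13 ∨ m leaves a nonzero remainder when divided by 13
We know it is not the case that m is divisible by 13.
By disjunctive syllogism, the other disjunct must be true.

m leaves a nonzero remainder when divided by 13


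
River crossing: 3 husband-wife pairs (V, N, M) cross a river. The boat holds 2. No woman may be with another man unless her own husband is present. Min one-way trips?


Label couples V, N, M (H = husband, W = wife).
Counting alone: 6 people, the boat carries 2 and someone must bring it back, so each round trip nets at most +1 on the far side until the last crossing → at least 9 trips. The jealousy constraint makes 9 impossible; the shortest valid schedule has 11:
1. WV+WN →  (far: WV,WN; near: HV,HN,HM,WM)
2. WV ←       (far: WN; near: HV,HN,HM,WV,WM)
3. WV+WM →  (far: WV,WN,WM; near: HV,HN,HM)
4. WV ←       (far: WN,WM; near: HV,HN,HM,WV)
5. HN+HM →  (far: HN,WN,HM,WM; near: HV,WV)
6. HN+WN ←  (far: HM,WM; near: HV,WV,HN,WN)
7. HV+HN →  (far: HV,HN,HM,WM; near: WV,WN)
8. WM ←       (far: HV,HN,HM; near: WV,WN,WM)
9. WV+WN →  (far: HV,WV,HN,WN,HM; near: WM)
10. HM ←      (far: HV,WV,HN,WN; near: HM,WM)
11. HM+WM → (far: all six; near: empty)
In every state each wife is either with her husband or with no other man.
Minimum trips = 11

11


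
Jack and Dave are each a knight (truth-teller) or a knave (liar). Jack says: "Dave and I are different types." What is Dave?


Jack says: "Dave and I are different types."
Case 1: Jack is a Knight (truth-teller)
  Statement is true → they ARE different → Dave is a Knave
Case 2: Jack is a Knave (liar)
  Statement is false → they are NOT different → Dave is a Knave
In both cases, Dave is a Knave.

Knave


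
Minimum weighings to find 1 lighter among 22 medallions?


Each weighing has 3 outcomes (left heavy / balance / right heavy), so k weighings distinguish at most 3^k cases; splitting into three near-equal groups achieves this.
Need 3^k ≥ 22: 3^2 = 9 < 22 ≤ 3^3 = 27
k = ⌈log₃(22)⌉ = 3

3


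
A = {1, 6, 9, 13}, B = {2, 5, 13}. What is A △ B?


A = {1, 6, 9, 13}
B = {2, 5, 13}
Operation: symmetric difference
In A only: [1, 6, 9], in B only: [2, 5]

{1, 2, 5, 6, 9}


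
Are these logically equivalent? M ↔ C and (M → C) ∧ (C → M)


Expression 1: M ↔ C
Expression 2: (M → C) ∧ (C → M)
Truth table (M C | Expr1 Expr2):
  T T |   T     T
  T F |   F     F
  F T |   F     F
  F F |   T     T
All 4 rows agree, so the expressions are logically equivalent.

Yes


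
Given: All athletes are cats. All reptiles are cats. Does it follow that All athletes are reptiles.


Premise 1: All athletes are cats.
Premise 2: All reptiles are cats.
Conclusion: All athletes are reptiles.
Fallacy: undistributed middle. cats is predicate in both.
Counterexample: athletes and reptiles could be disjoint subsets of cats.

Invalid


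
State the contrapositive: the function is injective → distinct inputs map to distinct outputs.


Original: If the function is injective, then distinct inputs map to distinct outputs
Contrapositive: If ¬Q, then ¬P
Negate Q: not (distinct inputs map to distinct outputs)
Negate P: not (the function is injective)

If not (distinct inputs map to distinct outputs), then not (the function is injective).


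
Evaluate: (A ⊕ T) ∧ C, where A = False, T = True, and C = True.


A = False, T = True, C = True
Step 1: A ⊕ T = False XOR True = True
Step 2: True ∧ C = True AND True = True
XOR true when exactly one of A,T is true; then AND with C.

True


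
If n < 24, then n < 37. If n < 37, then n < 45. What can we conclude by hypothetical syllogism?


Hypothetical syllogism: P → Q, Q → R ⊢ P → R
Premise 1: n < 24 → n < 37
Premise 2: n < 37 → n < 45
Chain the implications: the middle term (n < 37) links the two.
Conclusion: If n < 24, then n < 45.

If n < 24, then n < 45.


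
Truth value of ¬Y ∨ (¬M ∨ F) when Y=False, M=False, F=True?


Y = False, M = False, F = True
Expression: ¬Y ∨ (¬M ∨ F)
Step 1: ¬M = NOT False = True
Step 2: ¬M ∨ F = True OR True = True
Step 3: ¬Y = NOT False = True
Step 4: (True) ∨ (True) = True OR True = True

True


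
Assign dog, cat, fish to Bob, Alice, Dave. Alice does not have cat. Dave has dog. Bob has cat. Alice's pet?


From clues:
  Dave → dog
  Bob → cat
By elimination, Alice gets the remaining.

fish


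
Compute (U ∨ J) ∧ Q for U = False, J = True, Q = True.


U = False, J = True, Q = True
Step 1: U ∨ J = False OR True = True
Step 2: True ∧ Q = True AND True = True
OR is true when at least one operand is true; AND requires both.

True


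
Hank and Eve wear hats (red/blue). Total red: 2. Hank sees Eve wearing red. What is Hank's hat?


Total red = 2, Eve = red
Red accounted for: 1
Remaining for Hank: 1
Hank's hat is red.

red


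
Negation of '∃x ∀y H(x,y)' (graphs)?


Original: ∃x ∀y H(x,y)
Rule: ¬∀→∃, ¬∃→∀, negate predicate.
Negation: ∀x ∃y ¬H(x,y)

∀x ∃y ¬H(x,y)


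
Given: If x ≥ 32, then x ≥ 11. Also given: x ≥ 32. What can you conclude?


Modus ponens: P → Q, P ⊢ Q
P: x ≥ 32
Q: x ≥ 11
We have P → Q and P is true.
By modus ponens, Q must be true.

x ≥ 11


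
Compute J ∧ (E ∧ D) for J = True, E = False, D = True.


J = True, E = False, D = True
Step 1: E ∧ D = False AND True = False
Step 2: J ∧ False = True AND False = False
AND is true only when ALL operands are true.

False


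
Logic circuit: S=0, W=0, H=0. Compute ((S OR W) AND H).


S OR W = 0|0 = 0
0 AND 0 = 0

0


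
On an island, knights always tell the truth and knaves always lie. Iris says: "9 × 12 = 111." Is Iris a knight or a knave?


Statement: "9 × 12 = 111."
Actual: 9 × 12 = 108
Claimed: 111
Statement is FALSE → Iris lies → Knave

Knave


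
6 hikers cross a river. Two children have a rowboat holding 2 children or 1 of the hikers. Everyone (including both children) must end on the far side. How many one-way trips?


Per crossing of one of the hikers: children→, one←, one of the hikers→, one← = 4 trips
6 × 4 = 24, + 1 final children→ = 25
Minimum trips = 25

25


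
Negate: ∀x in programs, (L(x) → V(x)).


Original: ∀x (L(x) → V(x))
Rule: ¬∀→∃, ¬∃→∀, negate predicate.
Negation: ∃x (L(x) ∧ ¬V(x))

∃x (L(x) ∧ ¬V(x))


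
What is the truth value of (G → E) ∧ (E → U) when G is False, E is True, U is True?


G = False, E = True, U = True
Step 1: G → E is false only when G=True and E=False. Result: True
Step 2: E → U is false only when E=True and U=False. Result: True
Step 3: True ∧ True = True

True


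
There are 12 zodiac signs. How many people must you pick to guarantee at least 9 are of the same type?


Pigeonhole: to guarantee k in one of n categories, need (k-1)×n + 1.
k = 9, n = 12
Minimum = (9-1) × 12 + 1 = 8 × 12 + 1

97


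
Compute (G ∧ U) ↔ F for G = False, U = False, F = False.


G = False, U = False, F = False
Step 1: G ∧ U = False AND False = False
Step 2: (False) ↔ F: true when both sides have same truth value.
Result: False ↔ False = True

True


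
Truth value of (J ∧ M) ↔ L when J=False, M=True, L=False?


J = False, M = True, L = False
Expression: (J ∧ M) ↔ L
Step 1: J ∧ M = False AND True = False
Step 2: (False) ↔ L = (False iff False) = True

True


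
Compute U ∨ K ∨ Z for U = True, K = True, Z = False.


U = True, K = True, Z = False
Step 1: U ∨ K = True OR True = True
Step 2: True ∨ Z = True OR False = True
OR is true when at least one operand is true.

True


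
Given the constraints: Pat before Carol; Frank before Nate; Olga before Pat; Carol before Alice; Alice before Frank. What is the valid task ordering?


Constraints: Pat before Carol; Frank before Nate; Olga before Pat; Carol before Alice; Alice before Frank
Method: repeatedly schedule the remaining task that has no remaining task required before it.
  Step 1: remaining {Pat, Olga, Carol, Alice, Nate, Frank}; every task except Olga still has a predecessor pending → schedule Olga.
  Step 2: remaining {Pat, Carol, Alice, Nate, Frank}; every task except Pat still has a predecessor pending → schedule Pat.
  Step 3: remaining {Carol, Alice, Nate, Frank}; every task except Carol still has a predecessor pending → schedule Carol.
  Step 4: remaining {Alice, Nate, Frank}; every task except Alice still has a predecessor pending → schedule Alice.
  Step 5: remaining {Nate, Frank}; every task except Frank still has a predecessor pending → schedule Frank.
  Step 6: only Nate remains → schedule Nate.
Resulting order:

Olga → Pat → Carol → Alice → Frank → Nate


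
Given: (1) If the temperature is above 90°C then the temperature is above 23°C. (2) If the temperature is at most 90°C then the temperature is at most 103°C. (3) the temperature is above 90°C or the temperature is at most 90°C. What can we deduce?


Constructive dilemma: (P → Q) ∧ (R → S), P ∨ R ⊢ Q ∨ S
Premise 1: the temperature is above 90°C → the temperature is above 23°C
Premise 2: the temperature is at most 90°C → the temperature is at most 103°C
Premise 3: the temperature is above 90°C ∨ the temperature is at most 90°C
Case 1: Assuming the temperature is above 90°C, then by Premise 1, the temperature is above 23°C.
Case 2: Assuming the temperature is at most 90°C, then by Premise 2, the temperature is at most 103°C.
Since one of the temperature is above 90°C or the temperature is at most 90°C must hold, we get the temperature is above 23°C or the temperature is at most 103°C.

The temperature is above 23°C or the temperature is at most 103°C.


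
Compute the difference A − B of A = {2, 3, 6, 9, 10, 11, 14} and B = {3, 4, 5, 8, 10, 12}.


A = {2, 3, 6, 9, 10, 11, 14}
B = {3, 4, 5, 8, 10, 12}
Operation: difference A − B
In A but not B: 2, 6, 9, 11, 14

{2, 6, 9, 11, 14}


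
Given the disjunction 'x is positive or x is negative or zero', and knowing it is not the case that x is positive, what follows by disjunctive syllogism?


Disjunctive syllogism: P ∨ Q, ¬P ⊢ Q
Disjunction: x is positive ∨ x is negative or zero
We know it is not the case that x is positive.
By disjunctive syllogism, the other disjunct must be true.

x is negative or zero


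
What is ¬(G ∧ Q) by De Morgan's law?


De Morgan's law: ¬(P ∧ Q) ≡ ¬P ∨ ¬Q
¬(G ∧ Q) = ¬G ∨ ¬Q

¬G ∨ ¬Q


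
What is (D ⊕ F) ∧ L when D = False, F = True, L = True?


D = False, F = True, L = True
Step 1: D ⊕ F = False XOR True = True
Step 2: True ∧ L = True AND True = True
XOR true when exactly one of D,F is true; then AND with L.

True


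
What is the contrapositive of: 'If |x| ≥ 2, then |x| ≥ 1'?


Original: If |x| ≥ 2, then |x| ≥ 1
Contrapositive: If ¬Q, then ¬P
Negate Q: not (|x| ≥ 1)
Negate P: not (|x| ≥ 2)

If not (|x| ≥ 1), then not (|x| ≥ 2).


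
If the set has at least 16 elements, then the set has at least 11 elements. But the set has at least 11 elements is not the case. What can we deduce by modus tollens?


Modus tollens: P → Q, ¬Q ⊢ ¬P
P: the set has at least 16 elements
Q: the set has at least 11 elements
We have P → Q and Q is false.
By modus tollens, P must be false.

It is not the case that the set has at least 16 elements


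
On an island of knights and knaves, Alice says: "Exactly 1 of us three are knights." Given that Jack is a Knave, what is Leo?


Alice claims exactly 1 knights among Alice, Jack, Leo.
Given: Jack is a Knave.

Case 1: Alice is a Knight (tells truth)
  Then exactly 1 of the three are knights.
  Counting Alice, Jack: 1 knight(s) so far. Need 0 more → Leo = Knave.
Case 2: Alice is a Knave (lies)
  Then the count is NOT 1.
  If Leo = Knight, count = 1 = 1 → claim would be true, contradicts lie.
  If Leo = Knave, count = 0 ≠ 1 → lie confirmed ✓

Leo is a Knave.

Knave


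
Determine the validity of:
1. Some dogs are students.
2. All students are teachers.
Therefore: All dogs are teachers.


Premise 1: Some dogs are students.
Premise 2: All students are teachers.
Conclusion: All dogs are teachers.
Fallacy: illicit minor. The minor term (dogs) is distributed in the conclusion ('All dogs ...') but undistributed in its premise ('Some dogs are students' doesn't cover all dogs).
Only 'Some dogs are teachers' follows, not 'All'.

Invalid


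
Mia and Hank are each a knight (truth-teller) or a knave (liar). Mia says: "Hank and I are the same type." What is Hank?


Mia says: "Hank and I are the same type."
Case 1: Mia is a Knight (truth-teller)
  Statement is true → they ARE the same → Hank is also a Knight
Case 2: Mia is a Knave (liar)
  Statement is false → they are NOT the same → Hank is a Knight
In both cases, Hank is a Knight.

Knight


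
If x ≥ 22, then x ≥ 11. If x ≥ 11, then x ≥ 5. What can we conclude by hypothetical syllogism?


Hypothetical syllogism: P → Q, Q → R ⊢ P → R
Premise 1: x ≥ 22 → x ≥ 11
Premise 2: x ≥ 11 → x ≥ 5
Chain the implications: the middle term (x ≥ 11) links the two.
Conclusion: If x ≥ 22, then x ≥ 5.

If x ≥ 22, then x ≥ 5.


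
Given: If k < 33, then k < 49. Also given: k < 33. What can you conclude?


Modus ponens: P → Q, P ⊢ Q
P: k < 33
Q: k < 49
We have P → Q and P is true.
By modus ponens, Q must be true.

k < 49


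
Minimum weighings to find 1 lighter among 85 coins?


Each weighing has 3 outcomes (left heavy / balance / right heavy), so k weighings distinguish at most 3^k cases; splitting into three near-equal groups achieves this.
Need 3^k ≥ 85: 3^4 = 81 < 85 ≤ 3^5 = 243
k = ⌈log₃(85)⌉ = 5

5


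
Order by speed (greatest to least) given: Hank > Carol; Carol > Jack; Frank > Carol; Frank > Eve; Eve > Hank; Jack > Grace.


Constraints: Hank > Carol; Carol > Jack; Frank > Carol; Frank > Eve; Eve > Hank; Jack > Grace
Method: at each step, the next-highest is the one remaining person who never appears on the smaller side of a constraint between remaining people.
  Step 1: remaining {Frank, Jack, Grace, Eve, Carol, Hank}; on the smaller side: {Jack, Grace, Eve, Carol, Hank} → Frank is next (Frank > Carol; Frank > Eve).
  Step 2: remaining {Jack, Grace, Eve, Carol, Hank}; on the smaller side: {Jack, Grace, Carol, Hank} → Eve is next (Eve > Hank).
  Step 3: remaining {Jack, Grace, Carol, Hank}; on the smaller side: {Jack, Grace, Carol} → Hank is next (Hank > Carol).
  Step 4: remaining {Jack, Grace, Carol}; on the smaller side: {Jack, Grace} → Carol is next (Carol > Jack).
  Step 5: remaining {Jack, Grace}; on the smaller side: {Grace} → Jack is next (Jack > Grace).
  Step 6: only Grace remains → lowest.
Final ranking (highest to lowest):

Frank > Eve > Hank > Carol > Jack > Grace


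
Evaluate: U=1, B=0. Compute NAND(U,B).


U AND B = 0
NOT(0) = 1

1


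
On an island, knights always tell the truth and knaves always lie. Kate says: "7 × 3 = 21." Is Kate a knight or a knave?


Statement: "7 × 3 = 21."
Actual: 7 × 3 = 21
Claimed: 21
Statement is TRUE → Kate tells the truth → Knight

Knight


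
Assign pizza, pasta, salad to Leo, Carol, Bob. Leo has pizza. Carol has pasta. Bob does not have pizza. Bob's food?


From clues:
  Leo → pizza
  Carol → pasta
By elimination, Bob gets the remaining.

salad


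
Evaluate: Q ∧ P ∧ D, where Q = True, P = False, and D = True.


Q = True, P = False, D = True
Step 1: Q ∧ P = True AND False = False
Step 2: (False) ∧ D = (False) AND True = False
AND is true only when ALL operands are true.

False


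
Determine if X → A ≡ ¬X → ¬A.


Expression 1: X → A
Expression 2: ¬X → ¬A
Truth table (X A | Expr1 Expr2):
  T T |   T     T
  T F |   F     T   ← differ
  F T |   T     F   ← differ
  F F |   T     T
Counterexample: X=T, A=F gives Expr1 = F but Expr2 = T, so the expressions are NOT logically equivalent.

No


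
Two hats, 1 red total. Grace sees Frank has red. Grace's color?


Total red = 1, Frank = red
Red accounted for: 1
Remaining for Grace: 0
Grace's hat is blue.

blue


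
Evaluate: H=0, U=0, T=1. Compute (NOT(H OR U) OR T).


H OR U = 0
NOT(0) = 1
1 OR 1 = 1

1


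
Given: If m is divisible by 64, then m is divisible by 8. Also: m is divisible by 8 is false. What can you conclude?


Modus tollens: P → Q, ¬Q ⊢ ¬P
P: m is divisible by 64
Q: m is divisible by 8
We have P → Q and Q is false.
By modus tollens, P must be false.

It is not the case that m is divisible by 64


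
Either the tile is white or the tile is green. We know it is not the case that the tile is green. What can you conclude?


Disjunctive syllogism: P ∨ Q, ¬P ⊢ Q
Disjunction: the tile is white ∨ the tile is green
We know it is not the case that the tile is green.
By disjunctive syllogism, the other disjunct must be true.

The tile is white


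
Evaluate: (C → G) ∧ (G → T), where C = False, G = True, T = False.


C = False, G = True, T = False
Step 1: C → G is false only when C=True and G=False. Result: True
Step 2: G → T is false only when G=True and T=False. Result: False
Step 3: True ∧ False = False

False


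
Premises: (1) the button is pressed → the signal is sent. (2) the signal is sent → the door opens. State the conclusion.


Hypothetical syllogism: P → Q, Q → R ⊢ P → R
Premise 1: the button is pressed → the signal is sent
Premise 2: the signal is sent → the door opens
Chain the implications: the middle term (the signal is sent) links the two.
Conclusion: If the button is pressed, then the door opens.

If the button is pressed, then the door opens.


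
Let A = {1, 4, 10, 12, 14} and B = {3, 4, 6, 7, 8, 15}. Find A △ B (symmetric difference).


A = {1, 4, 10, 12, 14}
B = {3, 4, 6, 7, 8, 15}
Operation: symmetric difference
In A only: [1, 10, 12, 14], in B only: [3, 6, 7, 8, 15]

{1, 3, 6, 7, 8, 10, 12, 14, 15}


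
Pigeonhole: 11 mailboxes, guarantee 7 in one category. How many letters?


Pigeonhole: to guarantee k in one of n categories, need (k-1)×n + 1.
k = 7, n = 11
Minimum = (7-1) × 11 + 1 = 6 × 11 + 1

67


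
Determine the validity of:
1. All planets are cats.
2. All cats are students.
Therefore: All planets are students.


Premise 1: All planets are cats.
Premise 2: All cats are students.
Conclusion: All planets are students.
Barbara syllogism (AAA-1): All A are B, All B are C → All A are C.
Middle term (cats) distributed in premise 2.

Valid
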